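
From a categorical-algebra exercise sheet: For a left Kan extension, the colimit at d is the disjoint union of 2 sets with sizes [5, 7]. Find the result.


Pointwise, the left Kan extension (Lan_F H)(d) is the colimit, indexed
by the comma category (F downarrow d), of H composed with the
projection (F downarrow d) -> C. Here that colimit is given
as a coproduct (disjoint union) of sets, so its cardinality is the
sum of the sizes of the summands.
Coproduct of sets with sizes: 5 + 7
= 12

12


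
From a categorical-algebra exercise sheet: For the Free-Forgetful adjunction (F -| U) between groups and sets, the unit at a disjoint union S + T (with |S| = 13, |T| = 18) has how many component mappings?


The unit eta_X: X -> U(F(X)) of the Free-Forgetful adjunction
maps each element of X to a generator of F(X). For X = S + T (disjoint
union in Set), |S + T| = |S| + |T|.
Total mappings = 13 + 18 = 31.

31


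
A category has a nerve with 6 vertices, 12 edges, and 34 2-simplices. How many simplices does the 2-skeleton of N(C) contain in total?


The 2-skeleton of the nerve N(C) consists of simplices in dimensions 0, 1, 2:
  |N(C)_0| = 6 (objects)
  |N(C)_1| = 12 (morphisms)
  |N(C)_2| = 34 (composable pairs)
Total = 6 + 12 + 34 = 52

52


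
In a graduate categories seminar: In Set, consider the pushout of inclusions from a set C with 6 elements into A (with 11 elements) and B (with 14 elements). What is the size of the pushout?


The pushout A +_C B identifies the images of C in A and B.
|A +_C B| = |A| + |B| - |C| (for injections).
= 11 + 14 - 6 = 19

19


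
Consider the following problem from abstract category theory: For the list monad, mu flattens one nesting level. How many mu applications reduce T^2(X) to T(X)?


Each application of mu: T^2 -> T removes one layer of nesting.
Starting at depth 2 (i.e., T^2(X)), we need to reach T(X).
Number of mu applications = 2 - 1 = 1

1


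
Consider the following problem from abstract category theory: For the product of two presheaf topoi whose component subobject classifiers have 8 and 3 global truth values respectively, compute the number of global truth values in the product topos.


In a product of presheaf topoi E_1 x E_2, the subobject classifier
is Omega = Omega_1 x Omega_2 (componentwise), so
|Omega(top)| = |Omega_1(top_1)| * |Omega_2(top_2)|.
= 8 * 3 = 24.

24


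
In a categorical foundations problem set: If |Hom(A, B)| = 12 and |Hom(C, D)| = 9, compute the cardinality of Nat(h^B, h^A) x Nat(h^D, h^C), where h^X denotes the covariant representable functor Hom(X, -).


By the Yoneda lemma, Nat(h^B, h^A) is isomorphic to Hom(A, B),
so |Nat(h^B, h^A)| = |Hom(A, B)| and |Nat(h^D, h^C)| = |Hom(C, D)|.
|Hom(A, B)| = 12, |Hom(C, D)| = 9.
|Nat(h^B, h^A) x Nat(h^D, h^C)| = 12 * 9 = 108

108


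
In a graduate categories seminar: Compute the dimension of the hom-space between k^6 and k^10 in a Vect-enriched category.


In Vect-enriched categories, Hom(k^n, k^m) is the space of m x n matrices.
dim(Hom(k^6, k^10)) = 10 * 6 = 60

60


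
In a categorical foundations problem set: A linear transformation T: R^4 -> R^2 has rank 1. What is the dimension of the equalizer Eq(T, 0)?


The equalizer of f and the zero map is ker(f).
By the rank-nullity theorem: dim(ker(f)) = dim(domain) - rank(f).
dim(ker(f)) = 4 - 1 = 3

3


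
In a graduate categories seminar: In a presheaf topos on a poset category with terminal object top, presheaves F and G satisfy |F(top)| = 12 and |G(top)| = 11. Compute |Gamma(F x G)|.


Global sections of a presheaf on a poset with terminal top satisfy
Gamma(H) ~ H(top). Presheaves admit pointwise products, so
(F x G)(top) = F(top) x G(top) (Cartesian product).
|Gamma(F x G)| = |F(top)| * |G(top)| = 12 * 11 = 132.

132


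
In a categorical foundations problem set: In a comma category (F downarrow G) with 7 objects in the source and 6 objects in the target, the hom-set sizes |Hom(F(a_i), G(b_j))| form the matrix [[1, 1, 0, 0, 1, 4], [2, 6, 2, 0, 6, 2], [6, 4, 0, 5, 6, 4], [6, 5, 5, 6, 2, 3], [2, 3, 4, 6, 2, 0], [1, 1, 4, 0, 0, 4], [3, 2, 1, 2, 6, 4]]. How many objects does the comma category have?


Objects of (F downarrow G) are triples (a, b, h: F(a)->G(b)).
The count equals the sum of all entries in the hom-matrix.
sum(row 0) = 7
sum(row 1) = 18
sum(row 2) = 25
sum(row 3) = 27
sum(row 4) = 17
sum(row 5) = 10
sum(row 6) = 18
Grand total = 122

122


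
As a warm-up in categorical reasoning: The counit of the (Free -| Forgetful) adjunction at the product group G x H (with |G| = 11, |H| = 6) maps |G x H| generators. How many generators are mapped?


The counit epsilon_K: F(U(K)) -> K of the Free-Forgetful adjunction
maps |K| generators of F(U(K)) into K. For K = G x H (the product group),
|G x H| = |G| * |H|.
Total generators mapped = 11 * 6 = 66.

66


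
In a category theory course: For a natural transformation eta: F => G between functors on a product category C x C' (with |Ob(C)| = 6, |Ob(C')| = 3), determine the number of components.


A natural transformation eta: F => G assigns one component morphism per
object of the domain category.
The domain is the product category C x C', so
|Ob(C x C')| = |Ob(C)| * |Ob(C')| = 6 * 3 = 18.
Therefore eta has 18 component morphisms.

18


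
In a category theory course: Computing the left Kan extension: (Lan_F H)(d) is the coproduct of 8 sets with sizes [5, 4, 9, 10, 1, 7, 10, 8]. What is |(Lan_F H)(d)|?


Pointwise, the left Kan extension (Lan_F H)(d) is the colimit, indexed
by the comma category (F downarrow d), of H composed with the
projection (F downarrow d) -> C. Here that colimit is given
as a coproduct (disjoint union) of sets, so its cardinality is the
sum of the sizes of the summands.
Coproduct of sets with sizes: 5 + 4 + 9 + 10 + 1 + 7 + 10 + 8
= 54

54


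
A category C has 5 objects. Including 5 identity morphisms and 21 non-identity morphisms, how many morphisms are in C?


Each object has an identity morphism, giving 5 identities.
Adding the 21 non-identity morphisms:
Total = 5 + 21 = 26

26


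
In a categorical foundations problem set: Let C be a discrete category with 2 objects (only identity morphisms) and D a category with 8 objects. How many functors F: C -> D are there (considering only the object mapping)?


A functor from a discrete category C to D is determined by
where each object maps. Each of the 2 objects of C can map
to any of the 8 objects of D independently.
Number of functors = 8^2 = 64

64


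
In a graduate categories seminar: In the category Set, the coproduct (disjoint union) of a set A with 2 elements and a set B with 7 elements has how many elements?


In Set, the coproduct A + B is the disjoint union.
|A + B| = |A| + |B| = 2 + 7 = 9

9


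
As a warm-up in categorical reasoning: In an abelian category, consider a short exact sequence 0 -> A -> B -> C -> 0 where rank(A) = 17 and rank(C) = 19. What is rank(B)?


For a short exact sequence 0 -> A -> B -> C -> 0,
rank is additive: rank(B) = rank(A) + rank(C).
rank(B) = 17 + 19 = 36

36


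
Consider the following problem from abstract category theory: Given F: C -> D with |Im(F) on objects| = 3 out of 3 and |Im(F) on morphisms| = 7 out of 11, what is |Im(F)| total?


The image of F consists of distinct objects and distinct morphisms.
|Im(F)| on objects = 3
|Im(F)| on morphisms = 7
Total image cardinality = 3 + 7 = 10

10


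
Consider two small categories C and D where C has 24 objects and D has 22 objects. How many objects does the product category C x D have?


The product category C x D has objects that are pairs (c, d).
Number of pairs = |Ob(C)| * |Ob(D)| = 24 * 22 = 528

528


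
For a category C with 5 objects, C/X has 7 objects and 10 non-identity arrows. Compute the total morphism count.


In the slice category C/X, objects are morphisms to X.
Identity morphisms: 7 (one per object of C/X).
Non-identity morphisms: 10.
Total = 7 + 10 = 17

17


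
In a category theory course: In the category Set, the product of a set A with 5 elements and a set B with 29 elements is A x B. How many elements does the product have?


In Set, the product A x B is the Cartesian product.
By the universal property, |A x B| = |A| * |B|.
|A x B| = 5 * 29 = 145

145


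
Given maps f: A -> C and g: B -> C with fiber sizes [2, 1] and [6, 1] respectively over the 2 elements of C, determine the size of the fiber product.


The pullback A x_C B consists of pairs (a, b) with f(a) = g(b).
For each element c in C, the fiber product has |f^-1(c)| * |g^-1(c)| elements.
Summing over C: 2 * 6 + 1 * 1
= 12 + 1 = 13

13


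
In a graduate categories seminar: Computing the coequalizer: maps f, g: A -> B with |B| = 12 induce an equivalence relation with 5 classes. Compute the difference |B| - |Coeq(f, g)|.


The coequalizer Coeq(f, g) = B / ~ has one element per equivalence class.
|B| = 12, |Coeq(f, g)| = 5.
|B| - |Coeq(f, g)| = 12 - 5 = 7.

7


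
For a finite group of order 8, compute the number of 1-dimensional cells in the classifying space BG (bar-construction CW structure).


In the bar-construction CW model of BG, the n-cells are indexed by
n-tuples [g_1|...|g_n] of non-identity elements of G (degenerate
simplices with some g_i = e do not contribute cells), so there are
(|G| - 1)^n n-cells.
For dim = 1 with |G| = 8:
cells = (8 - 1)^1 = 7^1 = 7

7


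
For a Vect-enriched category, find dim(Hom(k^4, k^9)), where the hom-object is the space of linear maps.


In Vect-enriched categories, Hom(k^n, k^m) is the space of m x n matrices.
dim(Hom(k^4, k^9)) = 9 * 4 = 36

36


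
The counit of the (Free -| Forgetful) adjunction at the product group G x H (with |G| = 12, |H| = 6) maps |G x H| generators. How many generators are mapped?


The counit epsilon_K: F(U(K)) -> K of the Free-Forgetful adjunction
maps |K| generators of F(U(K)) into K. For K = G x H (the product group),
|G x H| = |G| * |H|.
Total generators mapped = 12 * 6 = 72.

72


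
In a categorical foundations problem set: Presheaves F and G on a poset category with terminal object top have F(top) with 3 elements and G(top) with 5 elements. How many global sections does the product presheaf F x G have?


Global sections of a presheaf on a poset with terminal top satisfy
Gamma(H) ~ H(top). Presheaves admit pointwise products, so
(F x G)(top) = F(top) x G(top) (Cartesian product).
|Gamma(F x G)| = |F(top)| * |G(top)| = 3 * 5 = 15.

15


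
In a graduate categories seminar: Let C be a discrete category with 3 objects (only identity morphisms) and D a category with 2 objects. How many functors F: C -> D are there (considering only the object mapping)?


A functor from a discrete category C to D is determined by
where each object maps. Each of the 3 objects of C can map
to any of the 2 objects of D independently.
Number of functors = 2^3 = 8

8


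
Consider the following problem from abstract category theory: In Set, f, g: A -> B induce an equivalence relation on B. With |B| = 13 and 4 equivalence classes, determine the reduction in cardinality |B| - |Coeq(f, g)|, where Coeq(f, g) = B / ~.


The coequalizer Coeq(f, g) = B / ~ has one element per equivalence class.
|B| = 13, |Coeq(f, g)| = 4.
|B| - |Coeq(f, g)| = 13 - 4 = 9.

9


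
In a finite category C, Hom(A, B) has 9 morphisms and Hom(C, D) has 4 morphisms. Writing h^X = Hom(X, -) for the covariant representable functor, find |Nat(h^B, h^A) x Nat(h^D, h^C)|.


By the Yoneda lemma, Nat(h^B, h^A) is isomorphic to Hom(A, B),
so |Nat(h^B, h^A)| = |Hom(A, B)| and |Nat(h^D, h^C)| = |Hom(C, D)|.
|Hom(A, B)| = 9, |Hom(C, D)| = 4.
|Nat(h^B, h^A) x Nat(h^D, h^C)| = 9 * 4 = 36

36


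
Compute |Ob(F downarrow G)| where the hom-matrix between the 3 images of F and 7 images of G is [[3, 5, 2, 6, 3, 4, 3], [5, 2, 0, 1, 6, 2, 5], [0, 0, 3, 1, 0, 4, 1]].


Objects of (F downarrow G) are triples (a, b, h: F(a)->G(b)).
The count equals the sum of all entries in the hom-matrix.
sum(row 0) = 26
sum(row 1) = 21
sum(row 2) = 9
Grand total = 56

56


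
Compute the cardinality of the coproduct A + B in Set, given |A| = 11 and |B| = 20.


In Set, the coproduct A + B is the disjoint union.
|A + B| = |A| + |B| = 11 + 20 = 31

31


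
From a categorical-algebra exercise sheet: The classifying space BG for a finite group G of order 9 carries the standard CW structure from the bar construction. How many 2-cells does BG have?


In the bar-construction CW model of BG, the n-cells are indexed by
n-tuples [g_1|...|g_n] of non-identity elements of G (degenerate
simplices with some g_i = e do not contribute cells), so there are
(|G| - 1)^n n-cells.
For dim = 2 with |G| = 9:
cells = (9 - 1)^2 = 8^2 = 64

64


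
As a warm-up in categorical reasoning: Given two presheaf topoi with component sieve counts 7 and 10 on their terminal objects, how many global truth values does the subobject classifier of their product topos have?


In a product of presheaf topoi E_1 x E_2, the subobject classifier
is Omega = Omega_1 x Omega_2 (componentwise), so
|Omega(top)| = |Omega_1(top_1)| * |Omega_2(top_2)|.
= 7 * 10 = 70.

70


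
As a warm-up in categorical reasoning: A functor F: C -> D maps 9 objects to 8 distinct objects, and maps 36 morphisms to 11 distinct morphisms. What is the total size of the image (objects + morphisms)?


The image of F consists of distinct objects and distinct morphisms.
|Im(F)| on objects = 8
|Im(F)| on morphisms = 11
Total image cardinality = 8 + 11 = 19

19


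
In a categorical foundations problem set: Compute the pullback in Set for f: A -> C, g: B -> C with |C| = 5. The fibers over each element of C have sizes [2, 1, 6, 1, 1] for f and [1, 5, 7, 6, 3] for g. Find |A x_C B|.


The pullback A x_C B consists of pairs (a, b) with f(a) = g(b).
For each element c in C, the fiber product has |f^-1(c)| * |g^-1(c)| elements.
Summing over C: 2 * 1 + 1 * 5 + 6 * 7 + 1 * 6 + 1 * 3
= 2 + 5 + 42 + 6 + 3 = 58

58


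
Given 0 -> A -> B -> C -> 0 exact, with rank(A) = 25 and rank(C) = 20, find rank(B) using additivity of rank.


For a short exact sequence 0 -> A -> B -> C -> 0,
rank is additive: rank(B) = rank(A) + rank(C).
rank(B) = 25 + 20 = 45

45


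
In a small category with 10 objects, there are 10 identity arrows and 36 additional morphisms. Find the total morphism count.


Each object has an identity morphism, giving 10 identities.
Adding the 36 non-identity morphisms:
Total = 10 + 36 = 46

46


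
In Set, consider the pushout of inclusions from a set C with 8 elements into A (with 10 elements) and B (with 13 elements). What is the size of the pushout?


The pushout A +_C B identifies the images of C in A and B.
|A +_C B| = |A| + |B| - |C| (for injections).
= 10 + 13 - 8 = 15

15


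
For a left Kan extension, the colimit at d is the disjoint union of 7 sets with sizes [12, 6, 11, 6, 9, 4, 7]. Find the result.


Pointwise, the left Kan extension (Lan_F H)(d) is the colimit, indexed
by the comma category (F downarrow d), of H composed with the
projection (F downarrow d) -> C. Here that colimit is given
as a coproduct (disjoint union) of sets, so its cardinality is the
sum of the sizes of the summands.
Coproduct of sets with sizes: 12 + 6 + 11 + 6 + 9 + 4 + 7
= 55

55


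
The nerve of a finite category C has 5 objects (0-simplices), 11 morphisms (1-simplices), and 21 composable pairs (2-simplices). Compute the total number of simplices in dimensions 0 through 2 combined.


The 2-skeleton of the nerve N(C) consists of simplices in dimensions 0, 1, 2:
  |N(C)_0| = 5 (objects)
  |N(C)_1| = 11 (morphisms)
  |N(C)_2| = 21 (composable pairs)
Total = 5 + 11 + 21 = 37

37


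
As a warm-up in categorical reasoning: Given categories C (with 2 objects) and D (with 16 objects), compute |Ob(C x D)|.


The product category C x D has objects that are pairs (c, d).
Number of pairs = |Ob(C)| * |Ob(D)| = 2 * 16 = 32

32


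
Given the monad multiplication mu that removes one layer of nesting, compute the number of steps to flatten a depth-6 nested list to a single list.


Each application of mu: T^2 -> T removes one layer of nesting.
Starting at depth 6 (i.e., T^6(X)), we need to reach T(X).
Number of mu applications = 6 - 1 = 5

5


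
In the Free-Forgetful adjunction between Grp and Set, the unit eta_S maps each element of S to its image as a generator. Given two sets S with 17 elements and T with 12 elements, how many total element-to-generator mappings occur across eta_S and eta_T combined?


The unit eta_X: X -> U(F(X)) of the Free-Forgetful adjunction
maps each element of X to a generator of F(X). For X = S + T (disjoint
union in Set), |S + T| = |S| + |T|.
Total mappings = 17 + 12 = 29.

29


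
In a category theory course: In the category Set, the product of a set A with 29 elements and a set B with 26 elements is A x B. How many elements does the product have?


In Set, the product A x B is the Cartesian product.
By the universal property, |A x B| = |A| * |B|.
|A x B| = 29 * 26 = 754

754


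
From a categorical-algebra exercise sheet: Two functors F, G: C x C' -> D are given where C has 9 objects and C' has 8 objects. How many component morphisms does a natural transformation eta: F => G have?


A natural transformation eta: F => G assigns one component morphism per
object of the domain category.
The domain is the product category C x C', so
|Ob(C x C')| = |Ob(C)| * |Ob(C')| = 9 * 8 = 72.
Therefore eta has 72 component morphisms.

72


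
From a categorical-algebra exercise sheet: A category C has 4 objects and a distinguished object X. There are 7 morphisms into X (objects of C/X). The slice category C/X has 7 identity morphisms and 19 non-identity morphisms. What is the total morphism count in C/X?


In the slice category C/X, objects are morphisms to X.
Identity morphisms: 7 (one per object of C/X).
Non-identity morphisms: 19.
Total = 7 + 19 = 26

26


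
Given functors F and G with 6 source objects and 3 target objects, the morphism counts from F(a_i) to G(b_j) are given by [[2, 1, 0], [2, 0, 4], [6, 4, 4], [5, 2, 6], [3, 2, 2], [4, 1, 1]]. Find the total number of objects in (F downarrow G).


Objects of (F downarrow G) are triples (a, b, h: F(a)->G(b)).
The count equals the sum of all entries in the hom-matrix.
sum(row 0) = 3
sum(row 1) = 6
sum(row 2) = 14
sum(row 3) = 13
sum(row 4) = 7
sum(row 5) = 6
Grand total = 49

49


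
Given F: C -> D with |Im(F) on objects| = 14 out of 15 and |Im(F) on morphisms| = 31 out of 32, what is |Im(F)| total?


The image of F consists of distinct objects and distinct morphisms.
|Im(F)| on objects = 14
|Im(F)| on morphisms = 31
Total image cardinality = 14 + 31 = 45

45


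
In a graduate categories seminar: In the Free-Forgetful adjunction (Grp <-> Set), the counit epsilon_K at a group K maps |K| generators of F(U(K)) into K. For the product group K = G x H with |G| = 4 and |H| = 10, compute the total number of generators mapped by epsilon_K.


The counit epsilon_K: F(U(K)) -> K of the Free-Forgetful adjunction
maps |K| generators of F(U(K)) into K. For K = G x H (the product group),
|G x H| = |G| * |H|.
Total generators mapped = 4 * 10 = 40.

40


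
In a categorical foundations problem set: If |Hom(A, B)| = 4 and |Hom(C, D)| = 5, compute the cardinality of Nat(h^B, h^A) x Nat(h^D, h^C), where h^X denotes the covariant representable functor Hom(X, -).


By the Yoneda lemma, Nat(h^B, h^A) is isomorphic to Hom(A, B),
so |Nat(h^B, h^A)| = |Hom(A, B)| and |Nat(h^D, h^C)| = |Hom(C, D)|.
|Hom(A, B)| = 4, |Hom(C, D)| = 5.
|Nat(h^B, h^A) x Nat(h^D, h^C)| = 4 * 5 = 20

20


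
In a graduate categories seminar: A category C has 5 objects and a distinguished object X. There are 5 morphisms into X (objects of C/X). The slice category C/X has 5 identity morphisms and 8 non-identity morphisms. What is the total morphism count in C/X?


In the slice category C/X, objects are morphisms to X.
Identity morphisms: 5 (one per object of C/X).
Non-identity morphisms: 8.
Total = 5 + 8 = 13

13


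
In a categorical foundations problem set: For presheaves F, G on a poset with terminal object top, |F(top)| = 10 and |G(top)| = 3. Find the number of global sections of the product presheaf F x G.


Global sections of a presheaf on a poset with terminal top satisfy
Gamma(H) ~ H(top). Presheaves admit pointwise products, so
(F x G)(top) = F(top) x G(top) (Cartesian product).
|Gamma(F x G)| = |F(top)| * |G(top)| = 10 * 3 = 30.

30


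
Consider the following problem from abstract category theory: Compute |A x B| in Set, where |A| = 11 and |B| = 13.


In Set, the product A x B is the Cartesian product.
By the universal property, |A x B| = |A| * |B|.
|A x B| = 11 * 13 = 143

143


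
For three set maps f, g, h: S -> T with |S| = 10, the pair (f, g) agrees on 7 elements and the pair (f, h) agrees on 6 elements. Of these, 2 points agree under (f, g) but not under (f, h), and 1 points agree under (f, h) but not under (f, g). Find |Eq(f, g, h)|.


Eq(f, g, h) is the triple-agreement set: points in S where all three
maps take the same value. Using inclusion-exclusion on the pairwise data:
Pair (f, g) agrees on 7 points; pair (f, h) on 6 points.
Points agreeing under (f, g) but not (f, h) = 2; under (f, h) but not (f, g) = 1.
Triple-agreement = agreement-in-(f, g) minus points that agree under (f, g) but not (f, h):
|Eq(f, g, h)| = 7 - 2 = 5
(cross-check via (f, h): 6 - 1 = 5.)

5


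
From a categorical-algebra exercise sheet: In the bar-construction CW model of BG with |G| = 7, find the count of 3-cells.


In the bar-construction CW model of BG, the n-cells are indexed by
n-tuples [g_1|...|g_n] of non-identity elements of G (degenerate
simplices with some g_i = e do not contribute cells), so there are
(|G| - 1)^n n-cells.
For dim = 3 with |G| = 7:
cells = (7 - 1)^3 = 6^3 = 216

216


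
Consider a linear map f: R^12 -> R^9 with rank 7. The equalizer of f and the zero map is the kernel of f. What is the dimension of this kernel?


The equalizer of f and the zero map is ker(f).
By the rank-nullity theorem: dim(ker(f)) = dim(domain) - rank(f).
dim(ker(f)) = 12 - 7 = 5

5


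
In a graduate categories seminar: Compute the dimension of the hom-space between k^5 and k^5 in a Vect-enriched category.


In Vect-enriched categories, Hom(k^n, k^m) is the space of m x n matrices.
dim(Hom(k^5, k^5)) = 5 * 5 = 25

25


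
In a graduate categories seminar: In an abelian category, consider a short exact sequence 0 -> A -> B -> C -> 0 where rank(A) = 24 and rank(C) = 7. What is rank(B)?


For a short exact sequence 0 -> A -> B -> C -> 0,
rank is additive: rank(B) = rank(A) + rank(C).
rank(B) = 24 + 7 = 31

31


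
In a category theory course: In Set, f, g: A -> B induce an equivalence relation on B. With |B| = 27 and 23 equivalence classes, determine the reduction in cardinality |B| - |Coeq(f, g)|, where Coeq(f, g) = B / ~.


The coequalizer Coeq(f, g) = B / ~ has one element per equivalence class.
|B| = 27, |Coeq(f, g)| = 23.
|B| - |Coeq(f, g)| = 27 - 23 = 4.

4


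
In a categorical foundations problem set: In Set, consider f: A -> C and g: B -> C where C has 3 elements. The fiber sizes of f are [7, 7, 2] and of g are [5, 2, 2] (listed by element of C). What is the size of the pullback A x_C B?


The pullback A x_C B consists of pairs (a, b) with f(a) = g(b).
For each element c in C, the fiber product has |f^-1(c)| * |g^-1(c)| elements.
Summing over C: 7 * 5 + 7 * 2 + 2 * 2
= 35 + 14 + 4 = 53

53


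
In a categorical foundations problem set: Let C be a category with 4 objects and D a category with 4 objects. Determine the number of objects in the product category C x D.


The product category C x D has objects that are pairs (c, d).
Number of pairs = |Ob(C)| * |Ob(D)| = 4 * 4 = 16

16


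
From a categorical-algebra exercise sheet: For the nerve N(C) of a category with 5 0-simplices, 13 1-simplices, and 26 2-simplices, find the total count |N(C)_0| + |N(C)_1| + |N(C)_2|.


The 2-skeleton of the nerve N(C) consists of simplices in dimensions 0, 1, 2:
  |N(C)_0| = 5 (objects)
  |N(C)_1| = 13 (morphisms)
  |N(C)_2| = 26 (composable pairs)
Total = 5 + 13 + 26 = 44

44


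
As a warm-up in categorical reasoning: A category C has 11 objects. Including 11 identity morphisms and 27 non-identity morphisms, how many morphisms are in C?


Each object has an identity morphism, giving 11 identities.
Adding the 27 non-identity morphisms:
Total = 11 + 27 = 38

38


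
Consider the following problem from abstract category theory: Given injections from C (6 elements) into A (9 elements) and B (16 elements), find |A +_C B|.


The pushout A +_C B identifies the images of C in A and B.
|A +_C B| = |A| + |B| - |C| (for injections).
= 9 + 16 - 6 = 19

19


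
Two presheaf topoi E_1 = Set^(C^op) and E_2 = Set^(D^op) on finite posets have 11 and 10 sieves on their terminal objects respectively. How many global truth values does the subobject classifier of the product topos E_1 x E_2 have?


In a product of presheaf topoi E_1 x E_2, the subobject classifier
is Omega = Omega_1 x Omega_2 (componentwise), so
|Omega(top)| = |Omega_1(top_1)| * |Omega_2(top_2)|.
= 11 * 10 = 110.

110


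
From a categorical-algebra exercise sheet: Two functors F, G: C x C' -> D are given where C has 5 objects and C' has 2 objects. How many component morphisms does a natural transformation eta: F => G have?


A natural transformation eta: F => G assigns one component morphism per
object of the domain category.
The domain is the product category C x C', so
|Ob(C x C')| = |Ob(C)| * |Ob(C')| = 5 * 2 = 10.
Therefore eta has 10 component morphisms.

10


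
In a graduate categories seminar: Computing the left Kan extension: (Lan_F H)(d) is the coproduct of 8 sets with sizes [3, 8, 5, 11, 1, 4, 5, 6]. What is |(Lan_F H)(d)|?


Pointwise, the left Kan extension (Lan_F H)(d) is the colimit, indexed
by the comma category (F downarrow d), of H composed with the
projection (F downarrow d) -> C. Here that colimit is given
as a coproduct (disjoint union) of sets, so its cardinality is the
sum of the sizes of the summands.
Coproduct of sets with sizes: 3 + 8 + 5 + 11 + 1 + 4 + 5 + 6
= 43

43


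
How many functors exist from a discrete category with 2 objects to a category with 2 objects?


A functor from a discrete category C to D is determined by
where each object maps. Each of the 2 objects of C can map
to any of the 2 objects of D independently.
Number of functors = 2^2 = 4

4


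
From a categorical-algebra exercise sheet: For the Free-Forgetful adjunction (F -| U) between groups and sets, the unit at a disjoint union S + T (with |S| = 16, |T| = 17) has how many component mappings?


The unit eta_X: X -> U(F(X)) of the Free-Forgetful adjunction
maps each element of X to a generator of F(X). For X = S + T (disjoint
union in Set), |S + T| = |S| + |T|.
Total mappings = 16 + 17 = 33.

33


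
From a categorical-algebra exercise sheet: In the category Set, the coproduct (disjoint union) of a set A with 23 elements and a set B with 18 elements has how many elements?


In Set, the coproduct A + B is the disjoint union.
|A + B| = |A| + |B| = 23 + 18 = 41

41


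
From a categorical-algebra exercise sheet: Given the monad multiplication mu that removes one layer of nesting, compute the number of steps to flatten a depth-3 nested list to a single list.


Each application of mu: T^2 -> T removes one layer of nesting.
Starting at depth 3 (i.e., T^3(X)), we need to reach T(X).
Number of mu applications = 3 - 1 = 2

2


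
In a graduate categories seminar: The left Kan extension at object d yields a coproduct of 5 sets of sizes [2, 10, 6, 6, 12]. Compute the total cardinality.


Pointwise, the left Kan extension (Lan_F H)(d) is the colimit, indexed
by the comma category (F downarrow d), of H composed with the
projection (F downarrow d) -> C. Here that colimit is given
as a coproduct (disjoint union) of sets, so its cardinality is the
sum of the sizes of the summands.
Coproduct of sets with sizes: 2 + 10 + 6 + 6 + 12
= 36

36


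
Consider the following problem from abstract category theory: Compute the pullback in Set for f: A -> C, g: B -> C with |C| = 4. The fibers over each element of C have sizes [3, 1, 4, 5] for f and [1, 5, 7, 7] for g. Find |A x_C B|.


The pullback A x_C B consists of pairs (a, b) with f(a) = g(b).
For each element c in C, the fiber product has |f^-1(c)| * |g^-1(c)| elements.
Summing over C: 3 * 1 + 1 * 5 + 4 * 7 + 5 * 7
= 3 + 5 + 28 + 35 = 71

71


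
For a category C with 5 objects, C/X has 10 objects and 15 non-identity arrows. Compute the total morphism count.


In the slice category C/X, objects are morphisms to X.
Identity morphisms: 10 (one per object of C/X).
Non-identity morphisms: 15.
Total = 10 + 15 = 25

25


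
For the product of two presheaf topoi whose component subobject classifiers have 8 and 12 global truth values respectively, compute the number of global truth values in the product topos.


In a product of presheaf topoi E_1 x E_2, the subobject classifier
is Omega = Omega_1 x Omega_2 (componentwise), so
|Omega(top)| = |Omega_1(top_1)| * |Omega_2(top_2)|.
= 8 * 12 = 96.

96


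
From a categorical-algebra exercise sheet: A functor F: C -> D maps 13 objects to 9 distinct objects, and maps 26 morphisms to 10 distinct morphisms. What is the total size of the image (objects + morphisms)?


The image of F consists of distinct objects and distinct morphisms.
|Im(F)| on objects = 9
|Im(F)| on morphisms = 10
Total image cardinality = 9 + 10 = 19

19


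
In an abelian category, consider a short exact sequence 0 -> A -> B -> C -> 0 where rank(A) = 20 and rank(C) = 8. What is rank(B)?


For a short exact sequence 0 -> A -> B -> C -> 0,
rank is additive: rank(B) = rank(A) + rank(C).
rank(B) = 20 + 8 = 28

28


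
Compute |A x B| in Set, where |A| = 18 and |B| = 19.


In Set, the product A x B is the Cartesian product.
By the universal property, |A x B| = |A| * |B|.
|A x B| = 18 * 19 = 342

342


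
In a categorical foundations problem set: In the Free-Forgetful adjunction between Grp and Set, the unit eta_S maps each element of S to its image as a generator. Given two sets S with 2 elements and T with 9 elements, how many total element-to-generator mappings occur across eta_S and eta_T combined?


The unit eta_X: X -> U(F(X)) of the Free-Forgetful adjunction
maps each element of X to a generator of F(X). For X = S + T (disjoint
union in Set), |S + T| = |S| + |T|.
Total mappings = 2 + 9 = 11.

11


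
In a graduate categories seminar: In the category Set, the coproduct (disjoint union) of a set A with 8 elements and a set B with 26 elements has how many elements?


In Set, the coproduct A + B is the disjoint union.
|A + B| = |A| + |B| = 8 + 26 = 34

34


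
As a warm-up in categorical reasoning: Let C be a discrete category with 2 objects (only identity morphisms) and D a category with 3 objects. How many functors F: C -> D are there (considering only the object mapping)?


A functor from a discrete category C to D is determined by
where each object maps. Each of the 2 objects of C can map
to any of the 3 objects of D independently.
Number of functors = 3^2 = 9

9


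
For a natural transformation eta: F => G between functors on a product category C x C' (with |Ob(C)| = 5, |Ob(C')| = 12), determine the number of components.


A natural transformation eta: F => G assigns one component morphism per
object of the domain category.
The domain is the product category C x C', so
|Ob(C x C')| = |Ob(C)| * |Ob(C')| = 5 * 12 = 60.
Therefore eta has 60 component morphisms.

60


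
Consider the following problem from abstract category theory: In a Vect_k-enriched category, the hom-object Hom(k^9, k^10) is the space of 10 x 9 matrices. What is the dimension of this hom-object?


In Vect-enriched categories, Hom(k^n, k^m) is the space of m x n matrices.
dim(Hom(k^9, k^10)) = 10 * 9 = 90

90


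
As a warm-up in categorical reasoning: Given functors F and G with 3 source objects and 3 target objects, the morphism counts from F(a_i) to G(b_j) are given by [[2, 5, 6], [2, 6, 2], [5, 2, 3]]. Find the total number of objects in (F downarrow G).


Objects of (F downarrow G) are triples (a, b, h: F(a)->G(b)).
The count equals the sum of all entries in the hom-matrix.
sum(row 0) = 13
sum(row 1) = 10
sum(row 2) = 10
Grand total = 33

33


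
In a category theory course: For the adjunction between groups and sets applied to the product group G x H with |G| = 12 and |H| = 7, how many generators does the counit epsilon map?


The counit epsilon_K: F(U(K)) -> K of the Free-Forgetful adjunction
maps |K| generators of F(U(K)) into K. For K = G x H (the product group),
|G x H| = |G| * |H|.
Total generators mapped = 12 * 7 = 84.

84


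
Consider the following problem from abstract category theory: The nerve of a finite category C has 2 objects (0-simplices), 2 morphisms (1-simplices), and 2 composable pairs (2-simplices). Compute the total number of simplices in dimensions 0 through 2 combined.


The 2-skeleton of the nerve N(C) consists of simplices in dimensions 0, 1, 2:
  |N(C)_0| = 2 (objects)
  |N(C)_1| = 2 (morphisms)
  |N(C)_2| = 2 (composable pairs)
Total = 2 + 2 + 2 = 6

6


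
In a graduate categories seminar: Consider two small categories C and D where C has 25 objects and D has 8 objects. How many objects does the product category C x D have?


The product category C x D has objects that are pairs (c, d).
Number of pairs = |Ob(C)| * |Ob(D)| = 25 * 8 = 200

200


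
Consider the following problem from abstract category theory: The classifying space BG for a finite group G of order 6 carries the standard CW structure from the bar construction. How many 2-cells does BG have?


In the bar-construction CW model of BG, the n-cells are indexed by
n-tuples [g_1|...|g_n] of non-identity elements of G (degenerate
simplices with some g_i = e do not contribute cells), so there are
(|G| - 1)^n n-cells.
For dim = 2 with |G| = 6:
cells = (6 - 1)^2 = 5^2 = 25

25


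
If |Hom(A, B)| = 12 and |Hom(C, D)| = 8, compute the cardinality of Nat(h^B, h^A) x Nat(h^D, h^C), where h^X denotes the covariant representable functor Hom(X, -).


By the Yoneda lemma, Nat(h^B, h^A) is isomorphic to Hom(A, B),
so |Nat(h^B, h^A)| = |Hom(A, B)| and |Nat(h^D, h^C)| = |Hom(C, D)|.
|Hom(A, B)| = 12, |Hom(C, D)| = 8.
|Nat(h^B, h^A) x Nat(h^D, h^C)| = 12 * 8 = 96

96


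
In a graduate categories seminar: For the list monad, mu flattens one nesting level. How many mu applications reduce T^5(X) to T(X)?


Each application of mu: T^2 -> T removes one layer of nesting.
Starting at depth 5 (i.e., T^5(X)), we need to reach T(X).
Number of mu applications = 5 - 1 = 4

4


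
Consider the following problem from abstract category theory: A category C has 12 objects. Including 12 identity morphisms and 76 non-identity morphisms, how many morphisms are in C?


Each object has an identity morphism, giving 12 identities.
Adding the 76 non-identity morphisms:
Total = 12 + 76 = 88

88


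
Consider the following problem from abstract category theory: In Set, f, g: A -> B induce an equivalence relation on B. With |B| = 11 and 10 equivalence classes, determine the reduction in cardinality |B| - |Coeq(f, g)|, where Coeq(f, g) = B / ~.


The coequalizer Coeq(f, g) = B / ~ has one element per equivalence class.
|B| = 11, |Coeq(f, g)| = 10.
|B| - |Coeq(f, g)| = 11 - 10 = 1.

1


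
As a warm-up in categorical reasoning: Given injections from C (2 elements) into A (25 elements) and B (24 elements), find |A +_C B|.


The pushout A +_C B identifies the images of C in A and B.
|A +_C B| = |A| + |B| - |C| (for injections).
= 25 + 24 - 2 = 47

47


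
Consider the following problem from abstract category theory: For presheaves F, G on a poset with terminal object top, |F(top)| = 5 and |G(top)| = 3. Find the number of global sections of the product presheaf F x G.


Global sections of a presheaf on a poset with terminal top satisfy
Gamma(H) ~ H(top). Presheaves admit pointwise products, so
(F x G)(top) = F(top) x G(top) (Cartesian product).
|Gamma(F x G)| = |F(top)| * |G(top)| = 5 * 3 = 15.

15


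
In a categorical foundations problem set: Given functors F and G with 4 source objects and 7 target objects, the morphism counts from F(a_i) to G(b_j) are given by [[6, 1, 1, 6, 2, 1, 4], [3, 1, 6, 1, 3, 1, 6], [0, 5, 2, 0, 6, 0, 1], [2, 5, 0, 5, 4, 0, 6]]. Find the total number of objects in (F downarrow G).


Objects of (F downarrow G) are triples (a, b, h: F(a)->G(b)).
The count equals the sum of all entries in the hom-matrix.
sum(row 0) = 21
sum(row 1) = 21
sum(row 2) = 14
sum(row 3) = 22
Grand total = 78

78


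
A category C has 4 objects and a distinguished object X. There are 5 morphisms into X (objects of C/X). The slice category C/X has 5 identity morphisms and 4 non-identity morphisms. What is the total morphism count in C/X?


In the slice category C/X, objects are morphisms to X.
Identity morphisms: 5 (one per object of C/X).
Non-identity morphisms: 4.
Total = 5 + 4 = 9

9


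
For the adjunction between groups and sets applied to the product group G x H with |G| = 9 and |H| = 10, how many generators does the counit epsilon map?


The counit epsilon_K: F(U(K)) -> K of the Free-Forgetful adjunction
maps |K| generators of F(U(K)) into K. For K = G x H (the product group),
|G x H| = |G| * |H|.
Total generators mapped = 9 * 10 = 90.

90


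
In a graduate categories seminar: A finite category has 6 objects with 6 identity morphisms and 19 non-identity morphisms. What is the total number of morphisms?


Each object has an identity morphism, giving 6 identities.
Adding the 19 non-identity morphisms:
Total = 6 + 19 = 25

25


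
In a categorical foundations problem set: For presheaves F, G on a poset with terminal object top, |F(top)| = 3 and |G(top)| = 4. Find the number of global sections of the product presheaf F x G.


Global sections of a presheaf on a poset with terminal top satisfy
Gamma(H) ~ H(top). Presheaves admit pointwise products, so
(F x G)(top) = F(top) x G(top) (Cartesian product).
|Gamma(F x G)| = |F(top)| * |G(top)| = 3 * 4 = 12.

12


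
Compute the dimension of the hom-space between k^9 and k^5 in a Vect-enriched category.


In Vect-enriched categories, Hom(k^n, k^m) is the space of m x n matrices.
dim(Hom(k^9, k^5)) = 5 * 9 = 45

45


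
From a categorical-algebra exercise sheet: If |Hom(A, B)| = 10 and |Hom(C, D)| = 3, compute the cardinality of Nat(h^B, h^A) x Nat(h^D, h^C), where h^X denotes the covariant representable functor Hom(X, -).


By the Yoneda lemma, Nat(h^B, h^A) is isomorphic to Hom(A, B),
so |Nat(h^B, h^A)| = |Hom(A, B)| and |Nat(h^D, h^C)| = |Hom(C, D)|.
|Hom(A, B)| = 10, |Hom(C, D)| = 3.
|Nat(h^B, h^A) x Nat(h^D, h^C)| = 10 * 3 = 30

30


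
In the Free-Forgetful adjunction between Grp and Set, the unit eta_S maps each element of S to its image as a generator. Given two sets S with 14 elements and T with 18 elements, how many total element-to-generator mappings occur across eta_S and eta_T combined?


The unit eta_X: X -> U(F(X)) of the Free-Forgetful adjunction
maps each element of X to a generator of F(X). For X = S + T (disjoint
union in Set), |S + T| = |S| + |T|.
Total mappings = 14 + 18 = 32.

32


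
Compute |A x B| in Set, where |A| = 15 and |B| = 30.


In Set, the product A x B is the Cartesian product.
By the universal property, |A x B| = |A| * |B|.
|A x B| = 15 * 30 = 450

450


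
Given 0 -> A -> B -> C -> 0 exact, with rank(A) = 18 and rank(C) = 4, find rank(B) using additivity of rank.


For a short exact sequence 0 -> A -> B -> C -> 0,
rank is additive: rank(B) = rank(A) + rank(C).
rank(B) = 18 + 4 = 22

22


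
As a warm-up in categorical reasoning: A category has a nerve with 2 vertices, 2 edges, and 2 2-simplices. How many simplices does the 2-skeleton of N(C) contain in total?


The 2-skeleton of the nerve N(C) consists of simplices in dimensions 0, 1, 2:
  |N(C)_0| = 2 (objects)
  |N(C)_1| = 2 (morphisms)
  |N(C)_2| = 2 (composable pairs)
Total = 2 + 2 + 2 = 6

6
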